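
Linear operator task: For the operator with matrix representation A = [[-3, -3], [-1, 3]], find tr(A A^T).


trace(A * A^T) = sum of squares of all entries
= (-3)^2 + (-3)^2 + (-1)^2 + 3^2
= 9 + 9 + 1 + 9
= 28

28


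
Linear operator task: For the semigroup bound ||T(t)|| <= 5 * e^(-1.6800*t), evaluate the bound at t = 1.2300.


||T(1.2300)|| <= 5 * exp(-1.6800 * 1.2300)
= 5 * exp(-2.0664)
= 5 * 0.1266
= 0.6332

0.6332


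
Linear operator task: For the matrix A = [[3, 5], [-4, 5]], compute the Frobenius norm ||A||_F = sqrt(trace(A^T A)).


||A||_F^2 = sum a_ij^2
= 3^2 + 5^2 + (-4)^2 + 5^2
= 9 + 25 + 16 + 25 = 75
||A||_F = sqrt(75) = 8.6603

8.6603


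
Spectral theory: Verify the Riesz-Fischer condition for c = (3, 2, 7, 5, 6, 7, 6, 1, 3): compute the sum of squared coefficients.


sum |c_n|^2 = 3^2 + 2^2 + 7^2 + 5^2 + 6^2 + 7^2 + 6^2 + 1^2 + 3^2
= 9 + 4 + 49 + 25 + 36 + 49 + 36 + 1 + 9
= 218

218


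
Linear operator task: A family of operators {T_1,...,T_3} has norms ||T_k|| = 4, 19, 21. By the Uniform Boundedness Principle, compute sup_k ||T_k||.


By the Uniform Boundedness Principle, the supremum of norms is finite.
sup_k ||T_k|| = max(4, 19, 21) = 21

21


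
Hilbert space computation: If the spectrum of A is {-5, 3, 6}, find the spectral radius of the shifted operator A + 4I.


Spectrum of A + 4I = {-1, 7, 10}
Spectral radius = max |lambda| over the shifted spectrum
= max(1, 7, 10) = 10

10


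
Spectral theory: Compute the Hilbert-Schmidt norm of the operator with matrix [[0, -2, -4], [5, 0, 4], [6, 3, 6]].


The Hilbert-Schmidt norm is sqrt(sum of squares of all entries).
Sum of squares = 0^2 + (-2)^2 + (-4)^2 + 5^2 + 0^2 + 4^2 + 6^2 + 3^2 + 6^2
= 0 + 4 + 16 + 25 + 0 + 16 + 36 + 9 + 36 = 142
||T||_HS = sqrt(142) = 11.9164

11.9164


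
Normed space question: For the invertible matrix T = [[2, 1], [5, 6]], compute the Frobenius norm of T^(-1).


det(T) = 2*6 - 1*5 = 7
T^(-1) = (1/7) * [[6, -1], [-5, 2]] = [[0.8571, -0.1429], [-0.7143, 0.2857]]
||T^(-1)||_F^2 = 0.8571^2 + (-0.1429)^2 + (-0.7143)^2 + 0.2857^2 = 1.3469
||T^(-1)||_F = sqrt(1.3469) = 1.1606

1.1606


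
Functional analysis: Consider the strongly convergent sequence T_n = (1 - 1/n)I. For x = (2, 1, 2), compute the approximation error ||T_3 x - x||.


T_3 x - x = (1 - 1/3)x - x = -x/3
||x|| = sqrt(9) = 3.0000
||T_3 x - x|| = ||x||/3 = 3.0000/3 = 1.0000

1.0000


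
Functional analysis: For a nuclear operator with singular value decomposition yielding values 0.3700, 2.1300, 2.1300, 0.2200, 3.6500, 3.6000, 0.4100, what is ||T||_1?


The nuclear norm is the sum of all singular values.
||T||_1 = 0.3700 + 2.1300 + 2.1300 + 0.2200 + 3.6500 + 3.6000 + 0.4100
= 12.5100

12.5100


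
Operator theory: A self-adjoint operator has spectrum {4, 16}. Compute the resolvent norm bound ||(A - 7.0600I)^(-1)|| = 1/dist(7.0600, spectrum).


dist(7.0600, {4, 16}) = min(|7.0600 - 4|, |7.0600 - 16|)
= min(3.0600, 8.9400) = 3.0600
Resolvent bound = 1/3.0600 = 0.3268

0.3268


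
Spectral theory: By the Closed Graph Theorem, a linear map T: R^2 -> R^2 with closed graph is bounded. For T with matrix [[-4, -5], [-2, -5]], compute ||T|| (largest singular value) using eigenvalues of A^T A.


A^T A = [[20, 30], [30, 50]]
trace(A^T A) = 70, det(A^T A) = 100
discriminant = 70^2 - 4*100 = 4500
Largest eigenvalue of A^T A = (trace + sqrt(disc))/2 = 68.5410
||T|| = sqrt(68.5410) = 8.2790

8.2790


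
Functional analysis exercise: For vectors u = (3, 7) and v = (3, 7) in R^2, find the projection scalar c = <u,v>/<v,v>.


Computing <u,v> = 3*3 + 7*7 = 58
Computing <v,v> = 3^2 + 7^2 = 58
Projection coefficient = 58/58 = 1.0000

1.0000


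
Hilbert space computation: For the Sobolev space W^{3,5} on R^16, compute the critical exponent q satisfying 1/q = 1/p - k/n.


Using the Sobolev embedding formula: 1/q = 1/p - k/n
1/q = 1/5 - 3/16 = 1/80
q = 1/(1/80) = 80

80.0000


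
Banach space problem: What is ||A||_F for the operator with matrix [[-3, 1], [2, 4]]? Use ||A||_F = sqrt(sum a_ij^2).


||A||_F^2 = sum a_ij^2
= (-3)^2 + 1^2 + 2^2 + 4^2
= 9 + 1 + 4 + 16 = 30
||A||_F = sqrt(30) = 5.4772

5.4772


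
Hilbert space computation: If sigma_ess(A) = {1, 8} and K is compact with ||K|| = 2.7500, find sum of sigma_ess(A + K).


By Weyl's theorem, the essential spectrum is invariant under compact perturbations.
sigma_ess(A + K) = sigma_ess(A) = {1, 8}
Sum = 1 + 8 = 9

9


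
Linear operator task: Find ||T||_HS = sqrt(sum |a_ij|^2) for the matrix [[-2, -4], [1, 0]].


The Hilbert-Schmidt norm is sqrt(sum of squares of all entries).
Sum of squares = (-2)^2 + (-4)^2 + 1^2 + 0^2
= 4 + 16 + 1 + 0 = 21
||T||_HS = sqrt(21) = 4.5826

4.5826


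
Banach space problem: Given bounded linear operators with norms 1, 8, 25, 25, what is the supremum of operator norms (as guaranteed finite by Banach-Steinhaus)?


By the Uniform Boundedness Principle, the supremum of norms is finite.
sup_k ||T_k|| = max(1, 8, 25, 25) = 25

25


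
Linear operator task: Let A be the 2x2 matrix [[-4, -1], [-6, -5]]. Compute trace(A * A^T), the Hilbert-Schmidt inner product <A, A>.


trace(A * A^T) = sum of squares of all entries
= (-4)^2 + (-1)^2 + (-6)^2 + (-5)^2
= 16 + 1 + 36 + 25
= 78

78


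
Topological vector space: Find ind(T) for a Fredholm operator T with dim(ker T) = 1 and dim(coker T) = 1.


The Fredholm index is defined as ind(T) = dim(ker T) - dim(coker T)
= 1 - 1
= 0

0


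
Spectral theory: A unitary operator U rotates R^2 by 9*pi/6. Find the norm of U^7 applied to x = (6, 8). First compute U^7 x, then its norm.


U is a rotation by theta = 9*pi/6
U^7 = rotation by 7*theta = 63*pi/6 = 3*pi/6 (mod 2*pi)
cos(3*pi/6) = 0.0000, sin(3*pi/6) = 1.0000
U^7 x = (0.0000 * 6 - 1.0000 * 8, 1.0000 * 6 + 0.0000 * 8)
= (-8.0000, 6.0000)
||U^7 x|| = sqrt((-8.0000)^2 + 6.0000^2) = sqrt(100.0000) = 10.0000

10.0000


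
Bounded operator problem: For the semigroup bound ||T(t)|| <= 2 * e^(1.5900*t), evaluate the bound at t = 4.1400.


||T(4.1400)|| <= 2 * exp(1.5900 * 4.1400)
= 2 * exp(6.5826)
= 2 * 722.4152
= 1444.8303

1444.8303


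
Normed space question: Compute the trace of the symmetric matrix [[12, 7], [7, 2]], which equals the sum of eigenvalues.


For a self-adjoint (symmetric) matrix, the eigenvalues are real.
The sum of eigenvalues equals the trace of the matrix.
trace = 12 + 2 = 14

14


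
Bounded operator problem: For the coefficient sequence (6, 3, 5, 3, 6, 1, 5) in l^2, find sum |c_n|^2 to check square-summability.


sum |c_n|^2 = 6^2 + 3^2 + 5^2 + 3^2 + 6^2 + 1^2 + 5^2
= 36 + 9 + 25 + 9 + 36 + 1 + 25
= 141

141


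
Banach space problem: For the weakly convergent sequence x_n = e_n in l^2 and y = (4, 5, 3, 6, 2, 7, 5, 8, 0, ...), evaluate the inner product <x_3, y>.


x_3 = e_3 is the standard basis vector with 1 in position 3.
<x_3, y> = y_3 = 3
As n -> infinity, <x_n, y> -> 0, confirming weak convergence of (x_n) to 0.

3


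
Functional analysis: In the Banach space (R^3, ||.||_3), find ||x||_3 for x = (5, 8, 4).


The l^3 norm = (sum |x_i|^3)^(1/3)
Sum of 3th powers = 125 + 512 + 64 = 701
||x||_3 = (701)^(1/3) = 8.8833

8.8833


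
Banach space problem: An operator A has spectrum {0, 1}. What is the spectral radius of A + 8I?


Spectrum of A + 8I = {8, 9}
Spectral radius = max |lambda| over the shifted spectrum
= max(8, 9) = 9

9


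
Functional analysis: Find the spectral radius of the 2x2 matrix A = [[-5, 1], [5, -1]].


For a 2x2 matrix, eigenvalues satisfy lambda^2 - (trace)*lambda + det = 0
trace = -5 + -1 = -6
det = -5*-1 - 1*5 = 0
discriminant = (-6)^2 - 4*(0) = 36
spectral radius = max |eigenvalue| = 6.0000

6.0000


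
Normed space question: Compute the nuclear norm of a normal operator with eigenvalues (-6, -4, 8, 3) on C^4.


For a normal operator, singular values equal |eigenvalues|.
Trace norm = sum |lambda_i| = 6 + 4 + 8 + 3
= 21

21


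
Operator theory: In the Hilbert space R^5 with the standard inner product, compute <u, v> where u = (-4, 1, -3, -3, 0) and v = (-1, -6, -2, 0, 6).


Computing the standard inner product <u, v> = sum u_i * v_i
= -4*-1 + 1*-6 + -3*-2 + -3*0 + 0*6
= 4 + -6 + 6 + 0 + 0
= 4

4


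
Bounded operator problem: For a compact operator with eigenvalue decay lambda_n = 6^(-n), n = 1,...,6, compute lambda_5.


The eigenvalue formula gives lambda_5 = 1/6^5
= 1/7776
= 1.2860e-04

1.2860e-04


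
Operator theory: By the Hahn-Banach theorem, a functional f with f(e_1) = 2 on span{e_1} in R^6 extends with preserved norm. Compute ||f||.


The norm of f is given by ||f|| = sup_{||x||=1} |f(x)|.
On span{e_1}, ||e_1|| = 1, so ||f|| = |f(e_1)| / ||e_1||
= |2| / 1 = 2.0000

2.0000


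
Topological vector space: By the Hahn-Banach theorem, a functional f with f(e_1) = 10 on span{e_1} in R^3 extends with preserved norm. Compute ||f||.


The norm of f is given by ||f|| = sup_{||x||=1} |f(x)|.
On span{e_1}, ||e_1|| = 1, so ||f|| = |f(e_1)| / ||e_1||
= |10| / 1 = 10.0000

10.0000


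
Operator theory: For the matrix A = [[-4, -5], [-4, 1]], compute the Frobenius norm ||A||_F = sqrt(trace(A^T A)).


||A||_F^2 = sum a_ij^2
= (-4)^2 + (-5)^2 + (-4)^2 + 1^2
= 16 + 25 + 16 + 1 = 58
||A||_F = sqrt(58) = 7.6158

7.6158


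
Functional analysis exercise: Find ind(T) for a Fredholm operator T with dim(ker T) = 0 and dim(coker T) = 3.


The Fredholm index is defined as ind(T) = dim(ker T) - dim(coker T)
= 0 - 3
= -3

-3


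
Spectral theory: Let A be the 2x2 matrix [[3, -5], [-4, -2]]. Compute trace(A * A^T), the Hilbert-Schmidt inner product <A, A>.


trace(A * A^T) = sum of squares of all entries
= 3^2 + (-5)^2 + (-4)^2 + (-2)^2
= 9 + 25 + 16 + 4
= 54

54


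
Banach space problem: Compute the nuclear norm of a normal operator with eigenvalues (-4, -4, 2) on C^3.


For a normal operator, singular values equal |eigenvalues|.
Trace norm = sum |lambda_i| = 4 + 4 + 2
= 10

10


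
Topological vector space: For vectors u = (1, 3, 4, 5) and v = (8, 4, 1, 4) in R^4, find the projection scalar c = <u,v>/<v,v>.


Computing <u,v> = 1*8 + 3*4 + 4*1 + 5*4 = 44
Computing <v,v> = 8^2 + 4^2 + 1^2 + 4^2 = 97
Projection coefficient = 44/97 = 0.4536

0.4536


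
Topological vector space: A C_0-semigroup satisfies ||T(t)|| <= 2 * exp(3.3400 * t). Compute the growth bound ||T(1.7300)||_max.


||T(1.7300)|| <= 2 * exp(3.3400 * 1.7300)
= 2 * exp(5.7782)
= 2 * 323.1769
= 646.3539

646.3539


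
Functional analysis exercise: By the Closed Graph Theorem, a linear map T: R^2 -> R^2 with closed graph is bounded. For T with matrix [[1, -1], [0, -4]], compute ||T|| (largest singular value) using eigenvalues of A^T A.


A^T A = [[1, -1], [-1, 17]]
trace(A^T A) = 18, det(A^T A) = 16
discriminant = 18^2 - 4*16 = 260
Largest eigenvalue of A^T A = (trace + sqrt(disc))/2 = 17.0623
||T|| = sqrt(17.0623) = 4.1306

4.1306


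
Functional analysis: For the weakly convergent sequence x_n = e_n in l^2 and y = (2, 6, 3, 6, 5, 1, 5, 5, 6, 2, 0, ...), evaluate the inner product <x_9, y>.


x_9 = e_9 is the standard basis vector with 1 in position 9.
<x_9, y> = y_9 = 6
As n -> infinity, <x_n, y> -> 0, confirming weak convergence of (x_n) to 0.

6


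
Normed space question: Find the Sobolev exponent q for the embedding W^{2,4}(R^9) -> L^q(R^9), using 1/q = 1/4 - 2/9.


Using the Sobolev embedding formula: 1/q = 1/p - k/n
1/q = 1/4 - 2/9 = 1/36
q = 1/(1/36) = 36

36.0000


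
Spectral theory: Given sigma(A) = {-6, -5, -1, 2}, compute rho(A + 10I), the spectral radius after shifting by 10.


Spectrum of A + 10I = {4, 5, 9, 12}
Spectral radius = max |lambda| over the shifted spectrum
= max(4, 5, 9, 12) = 12

12


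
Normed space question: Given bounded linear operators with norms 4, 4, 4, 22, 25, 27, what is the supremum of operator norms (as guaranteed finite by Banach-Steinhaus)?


By the Uniform Boundedness Principle, the supremum of norms is finite.
sup_k ||T_k|| = max(4, 4, 4, 22, 25, 27) = 27

27


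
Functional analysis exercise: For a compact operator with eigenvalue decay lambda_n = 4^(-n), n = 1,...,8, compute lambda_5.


The eigenvalue formula gives lambda_5 = 1/4^5
= 1/1024
= 9.7656e-04

9.7656e-04


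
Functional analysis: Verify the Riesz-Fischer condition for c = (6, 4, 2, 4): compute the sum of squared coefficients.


sum |c_n|^2 = 6^2 + 4^2 + 2^2 + 4^2
= 36 + 16 + 4 + 16
= 72

72


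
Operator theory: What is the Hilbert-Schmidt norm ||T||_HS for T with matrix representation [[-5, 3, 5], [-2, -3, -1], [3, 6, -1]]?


The Hilbert-Schmidt norm is sqrt(sum of squares of all entries).
Sum of squares = (-5)^2 + 3^2 + 5^2 + (-2)^2 + (-3)^2 + (-1)^2 + 3^2 + 6^2 + (-1)^2
= 25 + 9 + 25 + 4 + 9 + 1 + 9 + 36 + 1 = 119
||T||_HS = sqrt(119) = 10.9087

10.9087


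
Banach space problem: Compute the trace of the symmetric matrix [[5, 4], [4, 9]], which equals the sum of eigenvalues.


For a self-adjoint (symmetric) matrix, the eigenvalues are real.
The sum of eigenvalues equals the trace of the matrix.
trace = 5 + 9 = 14

14


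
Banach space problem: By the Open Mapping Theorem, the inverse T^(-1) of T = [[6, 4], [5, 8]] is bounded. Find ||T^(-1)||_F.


det(T) = 6*8 - 4*5 = 28
T^(-1) = (1/28) * [[8, -4], [-5, 6]] = [[0.2857, -0.1429], [-0.1786, 0.2143]]
||T^(-1)||_F^2 = 0.2857^2 + (-0.1429)^2 + (-0.1786)^2 + 0.2143^2 = 0.1798
||T^(-1)||_F = sqrt(0.1798) = 0.4241

0.4241


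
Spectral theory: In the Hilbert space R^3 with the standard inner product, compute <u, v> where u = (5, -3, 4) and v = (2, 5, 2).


Computing the standard inner product <u, v> = sum u_i * v_i
= 5*2 + -3*5 + 4*2
= 10 + -15 + 8
= 3

3


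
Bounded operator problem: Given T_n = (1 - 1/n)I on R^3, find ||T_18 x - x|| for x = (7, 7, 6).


T_18 x - x = (1 - 1/18)x - x = -x/18
||x|| = sqrt(134) = 11.5758
||T_18 x - x|| = ||x||/18 = 11.5758/18 = 0.6431

0.6431


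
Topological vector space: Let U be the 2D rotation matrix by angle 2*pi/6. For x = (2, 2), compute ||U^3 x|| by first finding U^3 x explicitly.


U is a rotation by theta = 2*pi/6
U^3 = rotation by 3*theta = 6*pi/6
cos(6*pi/6) = -1.0000, sin(6*pi/6) = 0.0000
U^3 x = (-1.0000 * 2 - 0.0000 * 2, 0.0000 * 2 + -1.0000 * 2)
= (-2.0000, -2.0000)
||U^3 x|| = sqrt((-2.0000)^2 + (-2.0000)^2) = sqrt(8.0000) = 2.8284

2.8284


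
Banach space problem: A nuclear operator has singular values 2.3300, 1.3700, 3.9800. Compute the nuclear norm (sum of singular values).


The nuclear norm is the sum of all singular values.
||T||_1 = 2.3300 + 1.3700 + 3.9800
= 7.6800

7.6800


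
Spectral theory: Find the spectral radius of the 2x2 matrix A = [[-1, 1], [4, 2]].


For a 2x2 matrix, eigenvalues satisfy lambda^2 - (trace)*lambda + det = 0
trace = -1 + 2 = 1
det = -1*2 - 1*4 = -6
discriminant = 1^2 - 4*(-6) = 25
spectral radius = max |eigenvalue| = 3.0000

3.0000


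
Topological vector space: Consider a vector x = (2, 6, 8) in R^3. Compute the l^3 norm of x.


The l^3 norm = (sum |x_i|^3)^(1/3)
Sum of 3th powers = 8 + 216 + 512 = 736
||x||_3 = (736)^(1/3) = 9.0287

9.0287


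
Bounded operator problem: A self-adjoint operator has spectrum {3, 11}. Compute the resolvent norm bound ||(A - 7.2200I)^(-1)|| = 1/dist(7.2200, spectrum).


dist(7.2200, {3, 11}) = min(|7.2200 - 3|, |7.2200 - 11|)
= min(4.2200, 3.7800) = 3.7800
Resolvent bound = 1/3.7800 = 0.2646

0.2646


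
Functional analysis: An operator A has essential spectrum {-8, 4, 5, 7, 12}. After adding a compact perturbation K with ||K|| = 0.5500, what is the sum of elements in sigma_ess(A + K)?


By Weyl's theorem, the essential spectrum is invariant under compact perturbations.
sigma_ess(A + K) = sigma_ess(A) = {-8, 4, 5, 7, 12}
Sum = -8 + 4 + 5 + 7 + 12 = 20

20


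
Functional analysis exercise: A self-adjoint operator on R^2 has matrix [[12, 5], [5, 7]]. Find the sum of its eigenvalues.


For a self-adjoint (symmetric) matrix, the eigenvalues are real.
The sum of eigenvalues equals the trace of the matrix.
trace = 12 + 7 = 19

19


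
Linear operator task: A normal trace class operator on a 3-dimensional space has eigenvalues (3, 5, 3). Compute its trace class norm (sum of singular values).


For a normal operator, singular values equal |eigenvalues|.
Trace norm = sum |lambda_i| = 3 + 5 + 3
= 11

11


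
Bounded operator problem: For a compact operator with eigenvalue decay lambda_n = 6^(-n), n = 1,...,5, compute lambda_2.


The eigenvalue formula gives lambda_2 = 1/6^2
= 1/36
= 0.0278

0.0278


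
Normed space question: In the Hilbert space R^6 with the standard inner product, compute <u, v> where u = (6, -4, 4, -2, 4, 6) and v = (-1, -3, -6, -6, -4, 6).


Computing the standard inner product <u, v> = sum u_i * v_i
= 6*-1 + -4*-3 + 4*-6 + -2*-6 + 4*-4 + 6*6
= -6 + 12 + -24 + 12 + -16 + 36
= 14

14


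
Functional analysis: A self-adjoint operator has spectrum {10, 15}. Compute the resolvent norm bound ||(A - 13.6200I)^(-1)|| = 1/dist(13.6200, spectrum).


dist(13.6200, {10, 15}) = min(|13.6200 - 10|, |13.6200 - 15|)
= min(3.6200, 1.3800) = 1.3800
Resolvent bound = 1/1.3800 = 0.7246

0.7246


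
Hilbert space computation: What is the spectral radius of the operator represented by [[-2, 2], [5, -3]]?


For a 2x2 matrix, eigenvalues satisfy lambda^2 - (trace)*lambda + det = 0
trace = -2 + -3 = -5
det = -2*-3 - 2*5 = -4
discriminant = (-5)^2 - 4*(-4) = 41
spectral radius = max |eigenvalue| = 5.7016

5.7016


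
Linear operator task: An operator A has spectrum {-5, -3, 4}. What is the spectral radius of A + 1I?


Spectrum of A + 1I = {-4, -2, 5}
Spectral radius = max |lambda| over the shifted spectrum
= max(4, 2, 5) = 5

5


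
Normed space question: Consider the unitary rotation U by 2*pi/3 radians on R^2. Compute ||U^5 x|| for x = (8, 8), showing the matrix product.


U is a rotation by theta = 2*pi/3
U^5 = rotation by 5*theta = 10*pi/3 = 4*pi/3 (mod 2*pi)
cos(4*pi/3) = -0.5000, sin(4*pi/3) = -0.8660
U^5 x = (-0.5000 * 8 - -0.8660 * 8, -0.8660 * 8 + -0.5000 * 8)
= (2.9282, -10.9282)
||U^5 x|| = sqrt(2.9282^2 + (-10.9282)^2) = sqrt(128.0000) = 11.3137

11.3137


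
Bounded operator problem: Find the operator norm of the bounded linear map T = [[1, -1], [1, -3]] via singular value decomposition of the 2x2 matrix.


A^T A = [[2, -4], [-4, 10]]
trace(A^T A) = 12, det(A^T A) = 4
discriminant = 12^2 - 4*4 = 128
Largest eigenvalue of A^T A = (trace + sqrt(disc))/2 = 11.6569
||T|| = sqrt(11.6569) = 3.4142

3.4142


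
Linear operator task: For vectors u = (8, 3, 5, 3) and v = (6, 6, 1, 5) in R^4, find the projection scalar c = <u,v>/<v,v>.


Computing <u,v> = 8*6 + 3*6 + 5*1 + 3*5 = 86
Computing <v,v> = 6^2 + 6^2 + 1^2 + 5^2 = 98
Projection coefficient = 86/98 = 0.8776

0.8776


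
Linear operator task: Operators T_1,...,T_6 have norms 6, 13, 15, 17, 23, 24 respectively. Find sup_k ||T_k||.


By the Uniform Boundedness Principle, the supremum of norms is finite.
sup_k ||T_k|| = max(6, 13, 15, 17, 23, 24) = 24

24


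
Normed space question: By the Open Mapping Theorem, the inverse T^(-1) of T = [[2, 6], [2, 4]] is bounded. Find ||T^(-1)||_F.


det(T) = 2*4 - 6*2 = -4
T^(-1) = (1/-4) * [[4, -6], [-2, 2]] = [[-1.0000, 1.5000], [0.5000, -0.5000]]
||T^(-1)||_F^2 = (-1.0000)^2 + 1.5000^2 + 0.5000^2 + (-0.5000)^2 = 3.7500
||T^(-1)||_F = sqrt(3.7500) = 1.9365

1.9365


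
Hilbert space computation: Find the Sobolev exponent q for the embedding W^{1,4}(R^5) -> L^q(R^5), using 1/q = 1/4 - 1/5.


Using the Sobolev embedding formula: 1/q = 1/p - k/n
1/q = 1/4 - 1/5 = 1/20
q = 1/(1/20) = 20

20.0000


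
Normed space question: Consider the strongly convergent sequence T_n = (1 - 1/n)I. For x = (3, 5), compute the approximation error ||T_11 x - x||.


T_11 x - x = (1 - 1/11)x - x = -x/11
||x|| = sqrt(34) = 5.8310
||T_11 x - x|| = ||x||/11 = 5.8310/11 = 0.5301

0.5301


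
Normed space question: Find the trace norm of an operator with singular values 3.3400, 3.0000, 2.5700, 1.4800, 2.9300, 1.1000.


The nuclear norm is the sum of all singular values.
||T||_1 = 3.3400 + 3.0000 + 2.5700 + 1.4800 + 2.9300 + 1.1000
= 14.4200

14.4200


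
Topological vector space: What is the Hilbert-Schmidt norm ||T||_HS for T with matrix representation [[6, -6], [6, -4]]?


The Hilbert-Schmidt norm is sqrt(sum of squares of all entries).
Sum of squares = 6^2 + (-6)^2 + 6^2 + (-4)^2
= 36 + 36 + 36 + 16 = 124
||T||_HS = sqrt(124) = 11.1355

11.1355


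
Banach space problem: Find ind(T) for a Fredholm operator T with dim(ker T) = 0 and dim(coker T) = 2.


The Fredholm index is defined as ind(T) = dim(ker T) - dim(coker T)
= 0 - 2
= -2

-2


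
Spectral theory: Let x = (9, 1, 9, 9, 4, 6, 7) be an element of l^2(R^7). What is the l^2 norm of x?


The l^2 norm = (sum |x_i|^2)^(1/2)
Sum of 2th powers = 81 + 1 + 81 + 81 + 16 + 36 + 49 = 345
||x||_2 = (345)^(1/2) = 18.5742

18.5742


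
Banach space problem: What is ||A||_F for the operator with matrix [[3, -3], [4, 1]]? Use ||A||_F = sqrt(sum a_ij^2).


||A||_F^2 = sum a_ij^2
= 3^2 + (-3)^2 + 4^2 + 1^2
= 9 + 9 + 16 + 1 = 35
||A||_F = sqrt(35) = 5.9161

5.9161


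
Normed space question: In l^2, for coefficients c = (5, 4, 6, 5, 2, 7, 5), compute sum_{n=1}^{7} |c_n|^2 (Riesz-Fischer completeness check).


sum |c_n|^2 = 5^2 + 4^2 + 6^2 + 5^2 + 2^2 + 7^2 + 5^2
= 25 + 16 + 36 + 25 + 4 + 49 + 25
= 180

180


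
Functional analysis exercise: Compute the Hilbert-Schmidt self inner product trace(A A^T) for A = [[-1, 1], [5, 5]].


trace(A * A^T) = sum of squares of all entries
= (-1)^2 + 1^2 + 5^2 + 5^2
= 1 + 1 + 25 + 25
= 52

52


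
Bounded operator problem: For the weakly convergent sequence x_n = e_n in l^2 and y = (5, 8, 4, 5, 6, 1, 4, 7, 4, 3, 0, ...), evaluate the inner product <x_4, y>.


x_4 = e_4 is the standard basis vector with 1 in position 4.
<x_4, y> = y_4 = 5
As n -> infinity, <x_n, y> -> 0, confirming weak convergence of (x_n) to 0.

5


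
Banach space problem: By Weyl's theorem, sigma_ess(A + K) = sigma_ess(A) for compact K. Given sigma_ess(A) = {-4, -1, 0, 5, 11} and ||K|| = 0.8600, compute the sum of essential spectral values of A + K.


By Weyl's theorem, the essential spectrum is invariant under compact perturbations.
sigma_ess(A + K) = sigma_ess(A) = {-4, -1, 0, 5, 11}
Sum = -4 + -1 + 0 + 5 + 11 = 11

11


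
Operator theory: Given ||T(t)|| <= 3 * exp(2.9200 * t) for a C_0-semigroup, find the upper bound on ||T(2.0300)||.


||T(2.0300)|| <= 3 * exp(2.9200 * 2.0300)
= 3 * exp(5.9276)
= 3 * 375.2528
= 1125.7585

1125.7585


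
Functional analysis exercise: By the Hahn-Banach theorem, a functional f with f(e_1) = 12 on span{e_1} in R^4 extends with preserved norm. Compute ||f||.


The norm of f is given by ||f|| = sup_{||x||=1} |f(x)|.
On span{e_1}, ||e_1|| = 1, so ||f|| = |f(e_1)| / ||e_1||
= |12| / 1 = 12.0000

12.0000


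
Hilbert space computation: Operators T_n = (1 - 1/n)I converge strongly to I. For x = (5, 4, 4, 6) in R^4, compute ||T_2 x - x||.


T_2 x - x = (1 - 1/2)x - x = -x/2
||x|| = sqrt(93) = 9.6437
||T_2 x - x|| = ||x||/2 = 9.6437/2 = 4.8218

4.8218


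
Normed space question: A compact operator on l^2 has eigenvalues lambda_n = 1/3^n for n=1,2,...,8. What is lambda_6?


The eigenvalue formula gives lambda_6 = 1/3^6
= 1/729
= 0.0014

0.0014


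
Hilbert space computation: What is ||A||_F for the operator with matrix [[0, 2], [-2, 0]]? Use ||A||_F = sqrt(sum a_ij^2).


||A||_F^2 = sum a_ij^2
= 0^2 + 2^2 + (-2)^2 + 0^2
= 0 + 4 + 4 + 0 = 8
||A||_F = sqrt(8) = 2.8284

2.8284


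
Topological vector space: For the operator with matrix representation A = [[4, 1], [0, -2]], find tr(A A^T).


trace(A * A^T) = sum of squares of all entries
= 4^2 + 1^2 + 0^2 + (-2)^2
= 16 + 1 + 0 + 4
= 21

21


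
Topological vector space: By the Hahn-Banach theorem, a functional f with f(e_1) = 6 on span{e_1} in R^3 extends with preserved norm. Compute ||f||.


The norm of f is given by ||f|| = sup_{||x||=1} |f(x)|.
On span{e_1}, ||e_1|| = 1, so ||f|| = |f(e_1)| / ||e_1||
= |6| / 1 = 6.0000

6.0000


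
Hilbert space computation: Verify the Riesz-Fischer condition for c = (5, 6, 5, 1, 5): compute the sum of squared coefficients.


sum |c_n|^2 = 5^2 + 6^2 + 5^2 + 1^2 + 5^2
= 25 + 36 + 25 + 1 + 25
= 112

112


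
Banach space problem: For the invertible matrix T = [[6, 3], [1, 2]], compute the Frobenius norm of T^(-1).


det(T) = 6*2 - 3*1 = 9
T^(-1) = (1/9) * [[2, -3], [-1, 6]] = [[0.2222, -0.3333], [-0.1111, 0.6667]]
||T^(-1)||_F^2 = 0.2222^2 + (-0.3333)^2 + (-0.1111)^2 + 0.6667^2 = 0.6173
||T^(-1)||_F = sqrt(0.6173) = 0.7857

0.7857


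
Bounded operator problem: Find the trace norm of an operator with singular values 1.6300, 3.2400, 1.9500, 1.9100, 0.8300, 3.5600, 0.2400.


The nuclear norm is the sum of all singular values.
||T||_1 = 1.6300 + 3.2400 + 1.9500 + 1.9100 + 0.8300 + 3.5600 + 0.2400
= 13.3600

13.3600


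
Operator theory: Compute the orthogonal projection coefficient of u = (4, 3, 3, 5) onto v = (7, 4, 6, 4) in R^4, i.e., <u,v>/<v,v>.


Computing <u,v> = 4*7 + 3*4 + 3*6 + 5*4 = 78
Computing <v,v> = 7^2 + 4^2 + 6^2 + 4^2 = 117
Projection coefficient = 78/117 = 0.6667

0.6667


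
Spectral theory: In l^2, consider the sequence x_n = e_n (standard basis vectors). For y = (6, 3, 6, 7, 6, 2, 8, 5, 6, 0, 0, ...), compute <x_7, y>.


x_7 = e_7 is the standard basis vector with 1 in position 7.
<x_7, y> = y_7 = 8
As n -> infinity, <x_n, y> -> 0, confirming weak convergence of (x_n) to 0.

8


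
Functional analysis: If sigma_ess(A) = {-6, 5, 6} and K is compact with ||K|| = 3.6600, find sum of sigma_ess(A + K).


By Weyl's theorem, the essential spectrum is invariant under compact perturbations.
sigma_ess(A + K) = sigma_ess(A) = {-6, 5, 6}
Sum = -6 + 5 + 6 = 5

5


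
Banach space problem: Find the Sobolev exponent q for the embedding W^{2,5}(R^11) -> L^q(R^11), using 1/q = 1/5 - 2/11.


Using the Sobolev embedding formula: 1/q = 1/p - k/n
1/q = 1/5 - 2/11 = 1/55
q = 1/(1/55) = 55

55.0000


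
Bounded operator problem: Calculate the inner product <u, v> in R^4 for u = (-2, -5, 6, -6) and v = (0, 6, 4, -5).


Computing the standard inner product <u, v> = sum u_i * v_i
= -2*0 + -5*6 + 6*4 + -6*-5
= 0 + -30 + 24 + 30
= 24

24


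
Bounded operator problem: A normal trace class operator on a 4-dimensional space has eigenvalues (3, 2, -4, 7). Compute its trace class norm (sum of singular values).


For a normal operator, singular values equal |eigenvalues|.
Trace norm = sum |lambda_i| = 3 + 2 + 4 + 7
= 16

16


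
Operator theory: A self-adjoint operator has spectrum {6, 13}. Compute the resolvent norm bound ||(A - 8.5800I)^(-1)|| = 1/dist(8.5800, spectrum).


dist(8.5800, {6, 13}) = min(|8.5800 - 6|, |8.5800 - 13|)
= min(2.5800, 4.4200) = 2.5800
Resolvent bound = 1/2.5800 = 0.3876

0.3876


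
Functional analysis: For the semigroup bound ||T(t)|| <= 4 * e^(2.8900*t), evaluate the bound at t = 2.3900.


||T(2.3900)|| <= 4 * exp(2.8900 * 2.3900)
= 4 * exp(6.9071)
= 4 * 999.3449
= 3997.3797

3997.3797


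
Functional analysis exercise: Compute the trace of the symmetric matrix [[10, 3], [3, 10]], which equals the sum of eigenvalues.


For a self-adjoint (symmetric) matrix, the eigenvalues are real.
The sum of eigenvalues equals the trace of the matrix.
trace = 10 + 10 = 20

20


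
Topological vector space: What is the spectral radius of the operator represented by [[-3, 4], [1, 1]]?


For a 2x2 matrix, eigenvalues satisfy lambda^2 - (trace)*lambda + det = 0
trace = -3 + 1 = -2
det = -3*1 - 4*1 = -7
discriminant = (-2)^2 - 4*(-7) = 32
spectral radius = max |eigenvalue| = 3.8284

3.8284


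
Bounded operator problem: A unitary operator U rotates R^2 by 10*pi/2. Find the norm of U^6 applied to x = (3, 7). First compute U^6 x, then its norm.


U is a rotation by theta = 10*pi/2
U^6 = rotation by 6*theta = 60*pi/2 = 0*pi/2 (mod 2*pi)
cos(0*pi/2) = 1.0000, sin(0*pi/2) = 0.0000
U^6 x = (1.0000 * 3 - 0.0000 * 7, 0.0000 * 3 + 1.0000 * 7)
= (3.0000, 7.0000)
||U^6 x|| = sqrt(3.0000^2 + 7.0000^2) = sqrt(58.0000) = 7.6158

7.6158


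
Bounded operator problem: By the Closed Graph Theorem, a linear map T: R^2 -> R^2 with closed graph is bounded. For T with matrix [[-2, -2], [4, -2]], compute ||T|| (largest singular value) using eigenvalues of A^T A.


A^T A = [[20, -4], [-4, 8]]
trace(A^T A) = 28, det(A^T A) = 144
discriminant = 28^2 - 4*144 = 208
Largest eigenvalue of A^T A = (trace + sqrt(disc))/2 = 21.2111
||T|| = sqrt(21.2111) = 4.6056

4.6056


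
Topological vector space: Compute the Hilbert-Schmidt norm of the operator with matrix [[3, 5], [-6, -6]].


The Hilbert-Schmidt norm is sqrt(sum of squares of all entries).
Sum of squares = 3^2 + 5^2 + (-6)^2 + (-6)^2
= 9 + 25 + 36 + 36 = 106
||T||_HS = sqrt(106) = 10.2956

10.2956


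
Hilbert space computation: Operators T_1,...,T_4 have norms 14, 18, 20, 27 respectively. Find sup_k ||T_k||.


By the Uniform Boundedness Principle, the supremum of norms is finite.
sup_k ||T_k|| = max(14, 18, 20, 27) = 27

27


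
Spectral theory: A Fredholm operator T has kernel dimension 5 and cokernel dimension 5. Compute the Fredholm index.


The Fredholm index is defined as ind(T) = dim(ker T) - dim(coker T)
= 5 - 5
= 0

0


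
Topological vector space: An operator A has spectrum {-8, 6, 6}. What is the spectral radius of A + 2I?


Spectrum of A + 2I = {-6, 8, 8}
Spectral radius = max |lambda| over the shifted spectrum
= max(6, 8, 8) = 8

8


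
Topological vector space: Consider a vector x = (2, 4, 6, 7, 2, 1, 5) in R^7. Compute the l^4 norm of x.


The l^4 norm = (sum |x_i|^4)^(1/4)
Sum of 4th powers = 16 + 256 + 1296 + 2401 + 16 + 1 + 625 = 4611
||x||_4 = (4611)^(1/4) = 8.2404

8.2404


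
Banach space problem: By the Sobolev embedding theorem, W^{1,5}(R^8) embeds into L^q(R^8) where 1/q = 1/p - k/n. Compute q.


Using the Sobolev embedding formula: 1/q = 1/p - k/n
1/q = 1/5 - 1/8 = 3/40
q = 1/(3/40) = 40/3 = 13.3333

13.3333


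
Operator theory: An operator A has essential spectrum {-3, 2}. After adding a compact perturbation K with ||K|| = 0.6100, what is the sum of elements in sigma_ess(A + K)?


By Weyl's theorem, the essential spectrum is invariant under compact perturbations.
sigma_ess(A + K) = sigma_ess(A) = {-3, 2}
Sum = -3 + 2 = -1

-1


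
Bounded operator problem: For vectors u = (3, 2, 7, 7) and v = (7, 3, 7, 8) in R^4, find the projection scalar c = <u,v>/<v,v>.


Computing <u,v> = 3*7 + 2*3 + 7*7 + 7*8 = 132
Computing <v,v> = 7^2 + 3^2 + 7^2 + 8^2 = 171
Projection coefficient = 132/171 = 0.7719

0.7719


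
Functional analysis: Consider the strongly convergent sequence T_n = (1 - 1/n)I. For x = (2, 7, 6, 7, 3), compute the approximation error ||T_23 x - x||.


T_23 x - x = (1 - 1/23)x - x = -x/23
||x|| = sqrt(147) = 12.1244
||T_23 x - x|| = ||x||/23 = 12.1244/23 = 0.5271

0.5271


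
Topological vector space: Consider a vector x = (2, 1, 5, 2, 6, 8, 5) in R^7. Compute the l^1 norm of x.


The l^1 norm equals the sum of absolute values of all components.
||x||_1 = 2 + 1 + 5 + 2 + 6 + 8 + 5
= 29

29.0000


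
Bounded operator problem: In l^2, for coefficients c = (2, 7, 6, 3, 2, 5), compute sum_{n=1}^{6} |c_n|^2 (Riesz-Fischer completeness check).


sum |c_n|^2 = 2^2 + 7^2 + 6^2 + 3^2 + 2^2 + 5^2
= 4 + 49 + 36 + 9 + 4 + 25
= 127

127


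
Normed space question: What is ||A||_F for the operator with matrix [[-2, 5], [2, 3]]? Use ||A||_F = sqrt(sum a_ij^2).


||A||_F^2 = sum a_ij^2
= (-2)^2 + 5^2 + 2^2 + 3^2
= 4 + 25 + 4 + 9 = 42
||A||_F = sqrt(42) = 6.4807

6.4807


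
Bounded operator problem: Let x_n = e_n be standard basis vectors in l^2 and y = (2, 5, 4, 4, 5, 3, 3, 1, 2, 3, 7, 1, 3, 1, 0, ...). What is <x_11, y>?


x_11 = e_11 is the standard basis vector with 1 in position 11.
<x_11, y> = y_11 = 7
As n -> infinity, <x_n, y> -> 0, confirming weak convergence of (x_n) to 0.

7


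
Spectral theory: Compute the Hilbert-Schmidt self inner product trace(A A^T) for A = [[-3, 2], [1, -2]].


trace(A * A^T) = sum of squares of all entries
= (-3)^2 + 2^2 + 1^2 + (-2)^2
= 9 + 4 + 1 + 4
= 18

18


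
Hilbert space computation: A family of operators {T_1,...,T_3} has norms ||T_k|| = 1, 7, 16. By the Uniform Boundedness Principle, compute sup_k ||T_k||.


By the Uniform Boundedness Principle, the supremum of norms is finite.
sup_k ||T_k|| = max(1, 7, 16) = 16

16


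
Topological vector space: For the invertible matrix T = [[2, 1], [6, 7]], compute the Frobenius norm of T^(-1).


det(T) = 2*7 - 1*6 = 8
T^(-1) = (1/8) * [[7, -1], [-6, 2]] = [[0.8750, -0.1250], [-0.7500, 0.2500]]
||T^(-1)||_F^2 = 0.8750^2 + (-0.1250)^2 + (-0.7500)^2 + 0.2500^2 = 1.4062
||T^(-1)||_F = sqrt(1.4062) = 1.1859

1.1859


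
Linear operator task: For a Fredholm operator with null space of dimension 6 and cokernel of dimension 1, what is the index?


The Fredholm index is defined as ind(T) = dim(ker T) - dim(coker T)
= 6 - 1
= 5

5


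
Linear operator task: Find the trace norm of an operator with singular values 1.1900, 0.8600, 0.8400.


The nuclear norm is the sum of all singular values.
||T||_1 = 1.1900 + 0.8600 + 0.8400
= 2.8900

2.8900


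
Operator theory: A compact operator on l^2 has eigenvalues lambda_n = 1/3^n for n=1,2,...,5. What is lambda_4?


The eigenvalue formula gives lambda_4 = 1/3^4
= 1/81
= 0.0123

0.0123


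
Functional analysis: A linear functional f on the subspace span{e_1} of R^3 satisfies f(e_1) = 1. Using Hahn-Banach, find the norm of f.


The norm of f is given by ||f|| = sup_{||x||=1} |f(x)|.
On span{e_1}, ||e_1|| = 1, so ||f|| = |f(e_1)| / ||e_1||
= |1| / 1 = 1.0000

1.0000


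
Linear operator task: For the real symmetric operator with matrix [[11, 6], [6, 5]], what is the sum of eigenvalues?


For a self-adjoint (symmetric) matrix, the eigenvalues are real.
The sum of eigenvalues equals the trace of the matrix.
trace = 11 + 5 = 16

16


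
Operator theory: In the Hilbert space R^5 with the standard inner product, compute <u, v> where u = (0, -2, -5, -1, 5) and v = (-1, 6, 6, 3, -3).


Computing the standard inner product <u, v> = sum u_i * v_i
= 0*-1 + -2*6 + -5*6 + -1*3 + 5*-3
= 0 + -12 + -30 + -3 + -15
= -60

-60


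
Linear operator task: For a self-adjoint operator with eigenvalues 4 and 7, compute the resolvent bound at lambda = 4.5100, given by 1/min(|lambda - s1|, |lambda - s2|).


dist(4.5100, {4, 7}) = min(|4.5100 - 4|, |4.5100 - 7|)
= min(0.5100, 2.4900) = 0.5100
Resolvent bound = 1/0.5100 = 1.9608

1.9608


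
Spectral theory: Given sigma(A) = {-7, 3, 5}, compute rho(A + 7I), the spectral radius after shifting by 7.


Spectrum of A + 7I = {0, 10, 12}
Spectral radius = max |lambda| over the shifted spectrum
= max(0, 10, 12) = 12

12


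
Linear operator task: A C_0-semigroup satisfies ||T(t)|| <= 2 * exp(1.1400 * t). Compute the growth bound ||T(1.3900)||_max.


||T(1.3900)|| <= 2 * exp(1.1400 * 1.3900)
= 2 * exp(1.5846)
= 2 * 4.8773
= 9.7547

9.7547


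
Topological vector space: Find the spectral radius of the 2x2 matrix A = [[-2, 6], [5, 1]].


For a 2x2 matrix, eigenvalues satisfy lambda^2 - (trace)*lambda + det = 0
trace = -2 + 1 = -1
det = -2*1 - 6*5 = -32
discriminant = (-1)^2 - 4*(-32) = 129
spectral radius = max |eigenvalue| = 6.1789

6.1789


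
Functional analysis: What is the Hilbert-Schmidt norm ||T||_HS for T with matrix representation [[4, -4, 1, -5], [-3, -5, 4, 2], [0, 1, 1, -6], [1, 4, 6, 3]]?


The Hilbert-Schmidt norm is sqrt(sum of squares of all entries).
Sum of squares = 4^2 + (-4)^2 + 1^2 + (-5)^2 + (-3)^2 + (-5)^2 + 4^2 + 2^2 + 0^2 + 1^2 + 1^2 + (-6)^2 + 1^2 + 4^2 + 6^2 + 3^2
= 16 + 16 + 1 + 25 + 9 + 25 + 16 + 4 + 0 + 1 + 1 + 36 + 1 + 16 + 36 + 9 = 212
||T||_HS = sqrt(212) = 14.5602

14.5602


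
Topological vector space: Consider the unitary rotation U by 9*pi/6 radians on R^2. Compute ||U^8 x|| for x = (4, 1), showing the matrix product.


U is a rotation by theta = 9*pi/6
U^8 = rotation by 8*theta = 72*pi/6 = 0*pi/6 (mod 2*pi)
cos(0*pi/6) = 1.0000, sin(0*pi/6) = 0.0000
U^8 x = (1.0000 * 4 - 0.0000 * 1, 0.0000 * 4 + 1.0000 * 1)
= (4.0000, 1.0000)
||U^8 x|| = sqrt(4.0000^2 + 1.0000^2) = sqrt(17.0000) = 4.1231

4.1231


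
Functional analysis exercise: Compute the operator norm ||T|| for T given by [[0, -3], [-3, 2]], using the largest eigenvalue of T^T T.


A^T A = [[9, -6], [-6, 13]]
trace(A^T A) = 22, det(A^T A) = 81
discriminant = 22^2 - 4*81 = 160
Largest eigenvalue of A^T A = (trace + sqrt(disc))/2 = 17.3246
||T|| = sqrt(17.3246) = 4.1623

4.1623


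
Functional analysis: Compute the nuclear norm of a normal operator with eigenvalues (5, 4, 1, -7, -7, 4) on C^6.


For a normal operator, singular values equal |eigenvalues|.
Trace norm = sum |lambda_i| = 5 + 4 + 1 + 7 + 7 + 4
= 28

28


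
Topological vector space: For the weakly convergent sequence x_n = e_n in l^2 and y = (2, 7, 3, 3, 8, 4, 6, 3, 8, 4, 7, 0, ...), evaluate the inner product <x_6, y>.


x_6 = e_6 is the standard basis vector with 1 in position 6.
<x_6, y> = y_6 = 4
As n -> infinity, <x_n, y> -> 0, confirming weak convergence of (x_n) to 0.

4


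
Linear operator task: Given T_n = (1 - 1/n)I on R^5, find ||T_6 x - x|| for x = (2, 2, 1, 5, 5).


T_6 x - x = (1 - 1/6)x - x = -x/6
||x|| = sqrt(59) = 7.6811
||T_6 x - x|| = ||x||/6 = 7.6811/6 = 1.2802

1.2802


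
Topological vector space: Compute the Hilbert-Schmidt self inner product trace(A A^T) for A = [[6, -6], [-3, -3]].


trace(A * A^T) = sum of squares of all entries
= 6^2 + (-6)^2 + (-3)^2 + (-3)^2
= 36 + 36 + 9 + 9
= 90

90


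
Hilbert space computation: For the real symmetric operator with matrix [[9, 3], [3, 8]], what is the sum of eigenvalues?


For a self-adjoint (symmetric) matrix, the eigenvalues are real.
The sum of eigenvalues equals the trace of the matrix.
trace = 9 + 8 = 17

17


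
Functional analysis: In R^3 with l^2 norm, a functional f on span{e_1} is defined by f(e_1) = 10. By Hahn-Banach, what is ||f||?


The norm of f is given by ||f|| = sup_{||x||=1} |f(x)|.
On span{e_1}, ||e_1|| = 1, so ||f|| = |f(e_1)| / ||e_1||
= |10| / 1 = 10.0000

10.0000


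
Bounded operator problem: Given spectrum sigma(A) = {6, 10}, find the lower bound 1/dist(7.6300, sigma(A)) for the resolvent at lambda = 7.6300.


dist(7.6300, {6, 10}) = min(|7.6300 - 6|, |7.6300 - 10|)
= min(1.6300, 2.3700) = 1.6300
Resolvent bound = 1/1.6300 = 0.6135

0.6135


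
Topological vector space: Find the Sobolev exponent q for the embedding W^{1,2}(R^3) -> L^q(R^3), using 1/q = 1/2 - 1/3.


Using the Sobolev embedding formula: 1/q = 1/p - k/n
1/q = 1/2 - 1/3 = 1/6
q = 1/(1/6) = 6

6.0000


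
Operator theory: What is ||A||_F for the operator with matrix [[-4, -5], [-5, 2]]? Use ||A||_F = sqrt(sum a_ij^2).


||A||_F^2 = sum a_ij^2
= (-4)^2 + (-5)^2 + (-5)^2 + 2^2
= 16 + 25 + 25 + 4 = 70
||A||_F = sqrt(70) = 8.3666

8.3666


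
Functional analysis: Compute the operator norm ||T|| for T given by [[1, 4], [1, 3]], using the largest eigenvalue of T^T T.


A^T A = [[2, 7], [7, 25]]
trace(A^T A) = 27, det(A^T A) = 1
discriminant = 27^2 - 4*1 = 725
Largest eigenvalue of A^T A = (trace + sqrt(disc))/2 = 26.9629
||T|| = sqrt(26.9629) = 5.1926

5.1926


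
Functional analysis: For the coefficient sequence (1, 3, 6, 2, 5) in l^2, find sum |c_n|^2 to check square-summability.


sum |c_n|^2 = 1^2 + 3^2 + 6^2 + 2^2 + 5^2
= 1 + 9 + 36 + 4 + 25
= 75

75


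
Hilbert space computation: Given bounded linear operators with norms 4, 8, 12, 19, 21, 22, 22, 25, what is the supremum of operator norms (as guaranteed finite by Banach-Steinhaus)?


By the Uniform Boundedness Principle, the supremum of norms is finite.
sup_k ||T_k|| = max(4, 8, 12, 19, 21, 22, 22, 25) = 25

25
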